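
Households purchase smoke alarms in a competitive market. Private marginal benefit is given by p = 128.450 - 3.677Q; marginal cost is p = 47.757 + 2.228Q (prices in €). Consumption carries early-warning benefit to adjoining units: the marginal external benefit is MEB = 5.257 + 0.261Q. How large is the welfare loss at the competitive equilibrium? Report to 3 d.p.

Market equilibrium (private): 47.757 + 2.228Q = 128.450 - 3.677Q → Q_m = 13.6652.
Social marginal benefit = demand + MEB = 133.707 - 3.416Q.
Set SMB = MC: 133.707 - 3.416Q = 47.757 + 2.228Q → Q* = 15.2286.
Between Q* and Q_m the wedge SMB − MC runs linearly from 0 to MEB(Q_m), so the loss is a triangle.
DWL = ½ × 1.5634 × 8.8236 = 6.8974.

DWL = €6.897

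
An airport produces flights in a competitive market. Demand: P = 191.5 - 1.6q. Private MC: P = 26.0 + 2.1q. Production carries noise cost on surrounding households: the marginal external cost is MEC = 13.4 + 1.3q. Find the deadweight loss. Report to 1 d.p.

Market equilibrium (private): 26.0 + 2.1q = 191.5 - 1.6q → q_m = 44.7297.
Social marginal cost = private MC + MEC = 39.4 + 3.4q.
Set SMC = demand: 39.4 + 3.4q = 191.5 - 1.6q → q* = 30.4200.
Height of the DWL triangle at q_m is SMC(q_m) − demand(q_m) = MEC(q_m) = 71.5486.
DWL = ½ × 14.3097 × 71.5486 = 511.9195.

DWL = 511.9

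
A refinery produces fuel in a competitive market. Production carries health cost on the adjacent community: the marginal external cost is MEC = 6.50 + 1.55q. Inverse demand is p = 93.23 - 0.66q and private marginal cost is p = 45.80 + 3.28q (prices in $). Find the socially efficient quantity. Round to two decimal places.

Social marginal cost = private MC + MEC = 52.30 + 4.83q.
Set SMC = demand: 52.30 + 4.83q = 93.23 - 0.66q → q* = 7.4554.

q* = 7.46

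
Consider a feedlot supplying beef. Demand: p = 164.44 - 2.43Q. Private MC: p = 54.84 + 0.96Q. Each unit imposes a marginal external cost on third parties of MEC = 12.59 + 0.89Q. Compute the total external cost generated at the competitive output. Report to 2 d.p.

Market equilibrium (private): 54.84 + 0.96Q = 164.44 - 2.43Q → Q_m = 32.3304.
Total external cost = ∫₀^{Q_m} (12.59 + 0.89Q) dQ = 12.59×32.3304 + ½×0.89×32.3304² = 872.1781.

872.18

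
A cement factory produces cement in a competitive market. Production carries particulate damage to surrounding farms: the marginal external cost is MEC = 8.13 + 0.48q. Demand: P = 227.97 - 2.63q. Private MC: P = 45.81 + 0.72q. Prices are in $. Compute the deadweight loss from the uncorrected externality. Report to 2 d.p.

Market equilibrium (private): 45.81 + 0.72q = 227.97 - 2.63q → q_m = 54.3761.
Social marginal cost = private MC + MEC = 53.94 + 1.20q.
Set SMC = demand: 53.94 + 1.20q = 227.97 - 2.63q → q* = 45.4386.
The welfare-loss triangle has base |q_m − q*| and height MEC(q_m) (the vertical gap between SMC and demand is zero at q* and MEC at q_m).
DWL = ½ × 8.9375 × 34.2305 = 152.9675.

DWL = $152.97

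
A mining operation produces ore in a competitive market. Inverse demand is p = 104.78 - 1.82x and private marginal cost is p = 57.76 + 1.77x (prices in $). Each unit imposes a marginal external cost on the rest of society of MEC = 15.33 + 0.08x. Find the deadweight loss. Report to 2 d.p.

Market equilibrium (private): 57.76 + 1.77x = 104.78 - 1.82x → x_m = 13.0975.
Social marginal cost = private MC + MEC = 73.09 + 1.85x.
Set SMC = demand: 73.09 + 1.85x = 104.78 - 1.82x → x* = 8.6349.
Height of the DWL triangle at x_m is SMC(x_m) − demand(x_m) = MEC(x_m) = 16.3778.
DWL = ½ × 4.4626 × 16.3778 = 36.5438.

DWL = $36.54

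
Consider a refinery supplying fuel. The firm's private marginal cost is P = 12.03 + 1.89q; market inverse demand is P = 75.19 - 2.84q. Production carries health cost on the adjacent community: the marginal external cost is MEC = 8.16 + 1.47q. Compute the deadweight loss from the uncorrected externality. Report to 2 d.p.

DWL = 62.28

Market equilibrium (private): 12.03 + 1.89q = 75.19 - 2.84q → q_m = 13.3531.
Social marginal cost = private MC + MEC = 20.19 + 3.36q.
Set SMC = demand: 20.19 + 3.36q = 75.19 - 2.84q → q* = 8.8710.
The loss is the area between SMC and demand from q* to q_m; with linear curves that's a triangle of height MEC(q_m).
DWL = ½ × 4.4821 × 27.7890 = 62.2765.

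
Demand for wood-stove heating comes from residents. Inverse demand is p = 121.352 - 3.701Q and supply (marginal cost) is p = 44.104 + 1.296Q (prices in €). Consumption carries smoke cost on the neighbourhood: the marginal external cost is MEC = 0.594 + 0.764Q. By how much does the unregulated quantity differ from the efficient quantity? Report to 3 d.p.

2.153 units

Market equilibrium (private): 44.104 + 1.296Q = 121.352 - 3.701Q → Q_m = 15.4589.
Social marginal benefit = demand − MEC = 120.758 - 4.465Q.
Set SMB = MC: 120.758 - 4.465Q = 44.104 + 1.296Q → Q* = 13.3057.
Gap = |15.4589 − 13.3057| = 2.1532.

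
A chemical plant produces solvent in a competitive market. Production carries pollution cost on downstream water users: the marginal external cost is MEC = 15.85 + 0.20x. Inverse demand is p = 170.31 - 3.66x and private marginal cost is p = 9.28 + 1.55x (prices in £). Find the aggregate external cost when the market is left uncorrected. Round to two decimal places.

Market equilibrium (private): 9.28 + 1.55x = 170.31 - 3.66x → x_m = 30.9079.
Total external cost = ∫₀^{x_m} (15.85 + 0.20x) dx = 15.85×30.9079 + ½×0.20×30.9079² = 585.4200.

£585.42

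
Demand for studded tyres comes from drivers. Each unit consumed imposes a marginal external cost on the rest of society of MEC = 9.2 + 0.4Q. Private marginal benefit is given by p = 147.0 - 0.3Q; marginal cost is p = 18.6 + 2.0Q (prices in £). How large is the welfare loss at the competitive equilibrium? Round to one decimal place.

Market equilibrium (private): 18.6 + 2.0Q = 147.0 - 0.3Q → Q_m = 55.8261.
Social marginal benefit = demand − MEC = 137.8 - 0.7Q.
Set SMB = MC: 137.8 - 0.7Q = 18.6 + 2.0Q → Q* = 44.1481.
Between Q* and Q_m the wedge MC − SMB runs linearly from 0 to MEC(Q_m), so the loss is a triangle.
DWL = ½ × 11.6780 × 31.5304 = 184.1060.

DWL = £184.1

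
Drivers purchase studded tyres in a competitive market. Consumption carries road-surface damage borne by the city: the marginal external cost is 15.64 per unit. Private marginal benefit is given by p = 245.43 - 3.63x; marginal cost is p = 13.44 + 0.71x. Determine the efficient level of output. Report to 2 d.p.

x* = 49.85

Social marginal benefit = demand − MEC = 229.79 - 3.63x.
Set SMB = MC: 229.79 - 3.63x = 13.44 + 0.71x → x* = 49.8502.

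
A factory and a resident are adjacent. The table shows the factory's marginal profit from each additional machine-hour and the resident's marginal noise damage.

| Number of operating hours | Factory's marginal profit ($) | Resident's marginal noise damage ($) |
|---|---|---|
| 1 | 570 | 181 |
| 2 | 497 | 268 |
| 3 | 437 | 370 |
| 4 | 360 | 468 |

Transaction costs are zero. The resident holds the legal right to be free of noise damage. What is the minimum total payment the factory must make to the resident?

Efficient level: marginal profit ≥ marginal noise damage through level 3, so k* = 3.
With the resident holding the right, the factory must at least compensate total damage at k*: 181 + 268 + 370 = 819.

$819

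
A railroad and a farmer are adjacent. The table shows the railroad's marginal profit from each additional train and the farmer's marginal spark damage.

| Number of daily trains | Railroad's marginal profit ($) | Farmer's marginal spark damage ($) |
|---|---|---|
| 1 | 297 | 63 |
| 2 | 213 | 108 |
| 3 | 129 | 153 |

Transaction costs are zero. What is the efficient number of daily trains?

2

Bargaining reaches the level where marginal profit last exceeds marginal spark damage.
That holds through level 2 (213 ≥ 108) but not at 3 (129 < 153).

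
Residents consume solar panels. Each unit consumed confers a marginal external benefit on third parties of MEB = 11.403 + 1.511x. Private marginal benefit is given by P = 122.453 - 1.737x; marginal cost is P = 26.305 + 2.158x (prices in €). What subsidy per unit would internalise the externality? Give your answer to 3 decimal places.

Social marginal benefit = demand + MEB = 133.856 - 0.226x.
Set SMB = MC: 133.856 - 0.226x = 26.305 + 2.158x → x* = 45.1137.
The Pigouvian subsidy equals MEB at x*: 11.403 + 1.511×45.1137 = 79.5698.

subsidy = €79.570 per unit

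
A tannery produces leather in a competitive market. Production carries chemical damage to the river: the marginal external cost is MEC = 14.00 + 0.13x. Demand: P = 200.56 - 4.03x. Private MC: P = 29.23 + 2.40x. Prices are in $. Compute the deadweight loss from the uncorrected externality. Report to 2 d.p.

Market equilibrium (private): 29.23 + 2.40x = 200.56 - 4.03x → x_m = 26.6454.
Social marginal cost = private MC + MEC = 43.23 + 2.53x.
Set SMC = demand: 43.23 + 2.53x = 200.56 - 4.03x → x* = 23.9832.
The loss is the area between SMC and demand from x* to x_m; with linear curves that's a triangle of height MEC(x_m).
DWL = ½ × 2.6622 × 17.4639 = 23.2462.

DWL = $23.25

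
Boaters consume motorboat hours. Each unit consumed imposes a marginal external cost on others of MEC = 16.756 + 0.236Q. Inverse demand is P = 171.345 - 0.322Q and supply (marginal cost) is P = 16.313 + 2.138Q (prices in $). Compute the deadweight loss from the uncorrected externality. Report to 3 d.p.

Market equilibrium (private): 16.313 + 2.138Q = 171.345 - 0.322Q → Q_m = 63.0211.
Social marginal benefit = demand − MEC = 154.589 - 0.558Q.
Set SMB = MC: 154.589 - 0.558Q = 16.313 + 2.138Q → Q* = 51.2893.
Height of the DWL triangle at Q_m is MC(Q_m) − SMB(Q_m) = MEC(Q_m) = 31.6290.
DWL = ½ × 11.7318 × 31.6290 = 185.5326.

DWL = $185.533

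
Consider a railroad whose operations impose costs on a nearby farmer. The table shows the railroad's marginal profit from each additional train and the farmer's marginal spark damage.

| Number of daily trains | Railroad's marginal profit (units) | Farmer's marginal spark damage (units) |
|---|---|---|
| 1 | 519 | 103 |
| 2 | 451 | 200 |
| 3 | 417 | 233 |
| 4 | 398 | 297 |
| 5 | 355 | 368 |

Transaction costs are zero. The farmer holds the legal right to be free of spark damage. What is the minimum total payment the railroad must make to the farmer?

Efficient level: marginal profit ≥ marginal spark damage through level 4, so k* = 4.
With the farmer holding the right, the railroad must at least compensate total damage at k*: 103 + 200 + 233 + 297 = 833.

833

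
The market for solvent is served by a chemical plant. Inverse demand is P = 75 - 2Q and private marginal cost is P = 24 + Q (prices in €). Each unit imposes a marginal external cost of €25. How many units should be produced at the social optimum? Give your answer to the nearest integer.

Q* = 9

Social marginal cost = private MC + MEC = 49 + Q.
Set SMC = demand: 49 + Q = 75 - 2Q → Q* = 8.6667.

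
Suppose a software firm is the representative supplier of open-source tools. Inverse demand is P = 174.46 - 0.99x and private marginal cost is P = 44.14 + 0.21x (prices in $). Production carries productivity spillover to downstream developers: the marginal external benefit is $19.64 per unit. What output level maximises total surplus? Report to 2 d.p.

Social marginal cost = private MC − MEB = 24.50 + 0.21x.
Set SMC = demand: 24.50 + 0.21x = 174.46 - 0.99x → x* = 124.9667.

x* = 124.97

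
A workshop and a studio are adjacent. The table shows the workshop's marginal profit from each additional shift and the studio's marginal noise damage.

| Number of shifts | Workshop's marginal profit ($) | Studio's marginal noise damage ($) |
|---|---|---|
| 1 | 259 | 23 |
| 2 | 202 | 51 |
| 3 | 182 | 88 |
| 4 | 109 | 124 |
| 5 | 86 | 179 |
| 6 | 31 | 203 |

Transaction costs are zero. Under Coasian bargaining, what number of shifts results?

Bargaining reaches the level where marginal profit last exceeds marginal noise damage.
That holds through level 3 (182 ≥ 88) but not at 4 (109 < 124).

3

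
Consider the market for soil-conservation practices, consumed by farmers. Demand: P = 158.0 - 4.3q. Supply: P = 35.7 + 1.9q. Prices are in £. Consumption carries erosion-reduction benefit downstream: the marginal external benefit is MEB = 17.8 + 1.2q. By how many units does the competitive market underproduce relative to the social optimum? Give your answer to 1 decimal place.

8.3 units

Market equilibrium (private): 35.7 + 1.9q = 158.0 - 4.3q → q_m = 19.7258.
Social marginal benefit = demand + MEB = 175.8 - 3.1q.
Set SMB = MC: 175.8 - 3.1q = 35.7 + 1.9q → q* = 28.0200.
Gap = |19.7258 − 28.0200| = 8.2942.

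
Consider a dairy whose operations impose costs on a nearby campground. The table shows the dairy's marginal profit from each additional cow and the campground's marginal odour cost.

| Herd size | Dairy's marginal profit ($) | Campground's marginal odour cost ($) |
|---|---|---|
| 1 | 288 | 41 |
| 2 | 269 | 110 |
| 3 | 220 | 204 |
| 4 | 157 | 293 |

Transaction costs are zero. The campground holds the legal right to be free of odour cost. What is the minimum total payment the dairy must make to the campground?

Efficient level: marginal profit ≥ marginal odour cost through level 3, so k* = 3.
With the campground holding the right, the dairy must at least compensate total damage at k*: 41 + 110 + 204 = 355.

$355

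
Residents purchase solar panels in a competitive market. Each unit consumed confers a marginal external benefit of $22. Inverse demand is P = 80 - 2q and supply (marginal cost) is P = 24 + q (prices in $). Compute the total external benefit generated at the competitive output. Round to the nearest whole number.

Market equilibrium (private): 24 + q = 80 - 2q → q_m = 18.6667.
Total external benefit = MEB × q_m = 22 × 18.6667 = 410.6674.

$411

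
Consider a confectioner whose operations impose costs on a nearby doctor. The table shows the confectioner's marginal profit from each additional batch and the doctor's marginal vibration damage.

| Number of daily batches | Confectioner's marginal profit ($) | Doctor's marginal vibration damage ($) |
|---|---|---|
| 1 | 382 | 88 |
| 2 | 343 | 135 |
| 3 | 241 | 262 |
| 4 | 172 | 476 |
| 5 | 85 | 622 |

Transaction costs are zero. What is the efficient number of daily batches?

Bargaining reaches the level where marginal profit last exceeds marginal vibration damage.
That holds through level 2 (343 ≥ 135) but not at 3 (241 < 262).

2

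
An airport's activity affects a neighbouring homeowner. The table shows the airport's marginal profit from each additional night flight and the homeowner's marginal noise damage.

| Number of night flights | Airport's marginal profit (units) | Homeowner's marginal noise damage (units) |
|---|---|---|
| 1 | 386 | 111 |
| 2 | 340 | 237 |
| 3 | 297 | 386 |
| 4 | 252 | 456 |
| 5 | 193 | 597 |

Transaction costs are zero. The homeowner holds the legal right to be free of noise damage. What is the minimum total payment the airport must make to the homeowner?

348

Efficient level: marginal profit ≥ marginal noise damage through level 2, so k* = 2.
With the homeowner holding the right, the airport must at least compensate total damage at k*: 111 + 237 = 348.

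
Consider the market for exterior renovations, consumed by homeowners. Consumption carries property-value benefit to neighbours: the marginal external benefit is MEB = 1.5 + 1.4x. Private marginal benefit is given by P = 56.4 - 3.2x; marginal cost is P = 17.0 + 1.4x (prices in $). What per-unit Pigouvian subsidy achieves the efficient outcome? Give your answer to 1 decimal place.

Social marginal benefit = demand + MEB = 57.9 - 1.8x.
Set SMB = MC: 57.9 - 1.8x = 17.0 + 1.4x → x* = 12.7813.
The Pigouvian subsidy equals MEB at x*: 1.5 + 1.4×12.7813 = 19.3938.

subsidy = $19.4 per unit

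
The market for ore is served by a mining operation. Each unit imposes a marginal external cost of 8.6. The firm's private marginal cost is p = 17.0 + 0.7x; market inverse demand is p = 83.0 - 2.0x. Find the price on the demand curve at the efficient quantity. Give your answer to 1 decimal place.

P = 40.5

Social marginal cost = private MC + MEC = 25.6 + 0.7x.
Set SMC = demand: 25.6 + 0.7x = 83.0 - 2.0x → x* = 21.2593.
Consumer price on the demand curve at x*: 83.0 − 2.0×21.2593 = 40.4814.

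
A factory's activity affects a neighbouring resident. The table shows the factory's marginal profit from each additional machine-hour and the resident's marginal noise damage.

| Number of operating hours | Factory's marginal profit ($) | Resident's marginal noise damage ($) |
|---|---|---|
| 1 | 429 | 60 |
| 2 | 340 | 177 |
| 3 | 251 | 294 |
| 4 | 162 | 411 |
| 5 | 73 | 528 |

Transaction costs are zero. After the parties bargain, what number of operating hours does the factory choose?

Bargaining reaches the level where marginal profit last exceeds marginal noise damage.
That holds through level 2 (340 ≥ 177) but not at 3 (251 < 294).

2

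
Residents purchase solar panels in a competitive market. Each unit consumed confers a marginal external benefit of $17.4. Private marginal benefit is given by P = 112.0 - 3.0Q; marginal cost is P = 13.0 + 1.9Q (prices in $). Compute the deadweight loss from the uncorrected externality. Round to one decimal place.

Market equilibrium (private): 13.0 + 1.9Q = 112.0 - 3.0Q → Q_m = 20.2041.
Social marginal benefit = demand + MEB = 129.4 - 3.0Q.
Set SMB = MC: 129.4 - 3.0Q = 13.0 + 1.9Q → Q* = 23.7551.
The welfare-loss triangle has base |Q_m − Q*| and height MEB(Q_m) (the vertical gap between SMB and MC is zero at Q* and MEB at Q_m).
DWL = ½ × 3.5510 × 17.4000 = 30.8937.

DWL = $30.9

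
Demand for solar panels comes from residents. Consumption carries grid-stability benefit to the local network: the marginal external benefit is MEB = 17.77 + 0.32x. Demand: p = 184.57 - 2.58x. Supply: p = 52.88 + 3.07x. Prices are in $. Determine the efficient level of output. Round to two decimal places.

x* = 28.04

Social marginal benefit = demand + MEB = 202.34 - 2.26x.
Set SMB = MC: 202.34 - 2.26x = 52.88 + 3.07x → x* = 28.0413.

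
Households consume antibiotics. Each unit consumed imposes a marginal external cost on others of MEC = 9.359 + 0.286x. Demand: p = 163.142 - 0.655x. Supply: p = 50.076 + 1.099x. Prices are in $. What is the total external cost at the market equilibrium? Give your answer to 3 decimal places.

$1197.509

Market equilibrium (private): 50.076 + 1.099x = 163.142 - 0.655x → x_m = 64.4618.
Total external cost = ∫₀^{x_m} (9.359 + 0.286x) dx = 9.359×64.4618 + ½×0.286×64.4618² = 1197.5093.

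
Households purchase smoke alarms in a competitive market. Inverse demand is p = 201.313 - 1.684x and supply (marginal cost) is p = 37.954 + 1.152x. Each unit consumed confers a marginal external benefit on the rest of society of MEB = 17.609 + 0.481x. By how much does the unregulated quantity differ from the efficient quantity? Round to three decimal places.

Market equilibrium (private): 37.954 + 1.152x = 201.313 - 1.684x → x_m = 57.6019.
Social marginal benefit = demand + MEB = 218.922 - 1.203x.
Set SMB = MC: 218.922 - 1.203x = 37.954 + 1.152x → x* = 76.8442.
Gap = |57.6019 − 76.8442| = 19.2423.

19.242 units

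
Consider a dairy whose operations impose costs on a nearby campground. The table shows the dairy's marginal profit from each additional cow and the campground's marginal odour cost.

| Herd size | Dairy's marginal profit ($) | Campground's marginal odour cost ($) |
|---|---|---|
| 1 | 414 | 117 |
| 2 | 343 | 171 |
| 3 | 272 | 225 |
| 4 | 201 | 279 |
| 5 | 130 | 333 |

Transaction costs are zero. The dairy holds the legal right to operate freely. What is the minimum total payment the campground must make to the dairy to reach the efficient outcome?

Left alone the dairy would choose level 5 (marginal profit stays positive).
Efficient level: k* = 3 (marginal profit ≥ marginal odour cost through 3).
The campground must at least cover the dairy's forgone profit from cutting 5→3: 201 + 130 = 331.

$331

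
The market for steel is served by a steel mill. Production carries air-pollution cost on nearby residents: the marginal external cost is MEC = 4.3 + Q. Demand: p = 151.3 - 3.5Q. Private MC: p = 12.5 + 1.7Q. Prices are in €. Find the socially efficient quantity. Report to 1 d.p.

Social marginal cost = private MC + MEC = 16.8 + 2.7Q.
Set SMC = demand: 16.8 + 2.7Q = 151.3 - 3.5Q → Q* = 21.6935.

Q* = 21.7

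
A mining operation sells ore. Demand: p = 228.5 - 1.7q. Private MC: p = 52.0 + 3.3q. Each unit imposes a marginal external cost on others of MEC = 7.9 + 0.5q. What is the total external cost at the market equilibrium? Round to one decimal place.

Market equilibrium (private): 52.0 + 3.3q = 228.5 - 1.7q → q_m = 35.3000.
Total external cost = ∫₀^{q_m} (7.9 + 0.5q) dq = 7.9×35.3000 + ½×0.5×35.3000² = 590.3925.

590.4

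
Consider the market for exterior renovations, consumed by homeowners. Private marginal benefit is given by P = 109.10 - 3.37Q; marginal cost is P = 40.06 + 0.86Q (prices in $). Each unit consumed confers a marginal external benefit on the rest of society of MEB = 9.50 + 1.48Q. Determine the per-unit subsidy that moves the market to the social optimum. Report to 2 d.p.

Social marginal benefit = demand + MEB = 118.60 - 1.89Q.
Set SMB = MC: 118.60 - 1.89Q = 40.06 + 0.86Q → Q* = 28.5600.
The Pigouvian subsidy equals MEB at Q*: 9.50 + 1.48×28.5600 = 51.7688.

subsidy = $51.77 per unit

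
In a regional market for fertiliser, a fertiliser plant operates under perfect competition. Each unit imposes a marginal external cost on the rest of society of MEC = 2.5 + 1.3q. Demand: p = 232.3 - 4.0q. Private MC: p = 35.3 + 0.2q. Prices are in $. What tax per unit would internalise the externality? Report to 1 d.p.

Social marginal cost = private MC + MEC = 37.8 + 1.5q.
Set SMC = demand: 37.8 + 1.5q = 232.3 - 4.0q → q* = 35.3636.
The Pigouvian tax equals MEC at q*: 2.5 + 1.3×35.3636 = 48.4727.

tax = $48.5 per unit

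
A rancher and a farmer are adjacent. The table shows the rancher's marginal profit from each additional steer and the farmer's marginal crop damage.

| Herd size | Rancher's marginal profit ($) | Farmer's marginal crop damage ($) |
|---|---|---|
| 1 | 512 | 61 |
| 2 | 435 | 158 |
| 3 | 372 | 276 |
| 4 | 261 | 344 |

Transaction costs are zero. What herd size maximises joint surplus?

3

Bargaining reaches the level where marginal profit last exceeds marginal crop damage.
That holds through level 3 (372 ≥ 276) but not at 4 (261 < 344).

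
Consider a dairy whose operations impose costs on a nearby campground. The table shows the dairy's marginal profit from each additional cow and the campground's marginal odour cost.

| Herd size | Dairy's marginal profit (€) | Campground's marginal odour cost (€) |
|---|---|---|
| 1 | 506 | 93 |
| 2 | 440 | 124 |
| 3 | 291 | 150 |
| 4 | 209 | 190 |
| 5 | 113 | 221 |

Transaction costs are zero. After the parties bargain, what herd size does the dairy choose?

Bargaining reaches the level where marginal profit last exceeds marginal odour cost.
That holds through level 4 (209 ≥ 190) but not at 5 (113 < 221).

4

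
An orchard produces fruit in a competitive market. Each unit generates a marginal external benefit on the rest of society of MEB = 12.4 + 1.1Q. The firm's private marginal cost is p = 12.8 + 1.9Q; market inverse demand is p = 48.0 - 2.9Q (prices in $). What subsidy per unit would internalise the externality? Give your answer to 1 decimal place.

Social marginal cost = private MC − MEB = 0.4 + 0.8Q.
Set SMC = demand: 0.4 + 0.8Q = 48.0 - 2.9Q → Q* = 12.8649.
The Pigouvian subsidy equals MEB at Q*: 12.4 + 1.1×12.8649 = 26.5514.

subsidy = $26.6 per unit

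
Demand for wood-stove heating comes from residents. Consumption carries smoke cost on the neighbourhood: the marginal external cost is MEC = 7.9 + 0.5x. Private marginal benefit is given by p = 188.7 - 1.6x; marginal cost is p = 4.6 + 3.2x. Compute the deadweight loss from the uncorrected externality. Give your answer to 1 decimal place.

Market equilibrium (private): 4.6 + 3.2x = 188.7 - 1.6x → x_m = 38.3542.
Social marginal benefit = demand − MEC = 180.8 - 2.1x.
Set SMB = MC: 180.8 - 2.1x = 4.6 + 3.2x → x* = 33.2453.
The welfare-loss triangle has base |x_m − x*| and height MEC(x_m) (the vertical gap between SMB and MC is zero at x* and MEC at x_m).
DWL = ½ × 5.1089 × 27.0771 = 69.1671.

DWL = 69.2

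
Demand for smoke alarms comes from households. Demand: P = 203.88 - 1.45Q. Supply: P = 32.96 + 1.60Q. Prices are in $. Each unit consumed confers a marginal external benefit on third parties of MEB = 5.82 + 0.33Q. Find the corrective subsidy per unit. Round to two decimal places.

Social marginal benefit = demand + MEB = 209.70 - 1.12Q.
Set SMB = MC: 209.70 - 1.12Q = 32.96 + 1.60Q → Q* = 64.9779.
The Pigouvian subsidy equals MEB at Q*: 5.82 + 0.33×64.9779 = 27.2627.

subsidy = $27.26 per unit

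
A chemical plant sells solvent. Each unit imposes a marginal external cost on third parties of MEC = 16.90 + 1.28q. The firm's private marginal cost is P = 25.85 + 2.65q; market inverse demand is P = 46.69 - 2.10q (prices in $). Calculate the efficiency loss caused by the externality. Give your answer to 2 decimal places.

Market equilibrium (private): 25.85 + 2.65q = 46.69 - 2.10q → q_m = 4.3874.
Social marginal cost = private MC + MEC = 42.75 + 3.93q.
Set SMC = demand: 42.75 + 3.93q = 46.69 - 2.10q → q* = 0.6534.
The welfare-loss triangle has base |q_m − q*| and height MEC(q_m) (the vertical gap between SMC and demand is zero at q* and MEC at q_m).
DWL = ½ × 3.7340 × 22.5158 = 42.0370.

DWL = $42.04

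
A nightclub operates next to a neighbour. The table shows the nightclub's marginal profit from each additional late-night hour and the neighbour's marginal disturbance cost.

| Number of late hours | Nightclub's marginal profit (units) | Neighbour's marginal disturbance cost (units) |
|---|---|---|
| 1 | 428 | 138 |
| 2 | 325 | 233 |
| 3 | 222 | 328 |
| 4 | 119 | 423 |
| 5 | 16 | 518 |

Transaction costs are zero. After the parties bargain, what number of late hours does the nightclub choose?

Bargaining reaches the level where marginal profit last exceeds marginal disturbance cost.
That holds through level 2 (325 ≥ 233) but not at 3 (222 < 328).

2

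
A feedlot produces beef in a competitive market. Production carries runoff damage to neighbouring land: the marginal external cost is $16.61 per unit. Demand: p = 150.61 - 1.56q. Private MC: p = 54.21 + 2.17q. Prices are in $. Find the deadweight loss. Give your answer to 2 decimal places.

Market equilibrium (private): 54.21 + 2.17q = 150.61 - 1.56q → q_m = 25.8445.
Social marginal cost = private MC + MEC = 70.82 + 2.17q.
Set SMC = demand: 70.82 + 2.17q = 150.61 - 1.56q → q* = 21.3914.
Height of the DWL triangle at q_m is SMC(q_m) − demand(q_m) = MEC(q_m) = 16.6100.
DWL = ½ × 4.4531 × 16.6100 = 36.9830.

DWL = $36.98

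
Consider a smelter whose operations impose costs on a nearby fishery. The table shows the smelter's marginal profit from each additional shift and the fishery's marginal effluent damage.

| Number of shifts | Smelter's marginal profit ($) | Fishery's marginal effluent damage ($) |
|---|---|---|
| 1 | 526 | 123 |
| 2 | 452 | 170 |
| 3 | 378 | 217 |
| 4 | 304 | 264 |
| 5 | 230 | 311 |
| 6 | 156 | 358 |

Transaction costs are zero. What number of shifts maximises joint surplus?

4

Bargaining reaches the level where marginal profit last exceeds marginal effluent damage.
That holds through level 4 (304 ≥ 264) but not at 5 (230 < 311).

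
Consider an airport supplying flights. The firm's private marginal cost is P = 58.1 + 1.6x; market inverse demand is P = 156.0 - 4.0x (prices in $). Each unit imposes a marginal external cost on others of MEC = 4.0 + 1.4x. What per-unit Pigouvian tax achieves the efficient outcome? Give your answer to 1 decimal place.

Social marginal cost = private MC + MEC = 62.1 + 3.0x.
Set SMC = demand: 62.1 + 3.0x = 156.0 - 4.0x → x* = 13.4143.
The Pigouvian tax equals MEC at x*: 4.0 + 1.4×13.4143 = 22.7800.

tax = $22.8 per unit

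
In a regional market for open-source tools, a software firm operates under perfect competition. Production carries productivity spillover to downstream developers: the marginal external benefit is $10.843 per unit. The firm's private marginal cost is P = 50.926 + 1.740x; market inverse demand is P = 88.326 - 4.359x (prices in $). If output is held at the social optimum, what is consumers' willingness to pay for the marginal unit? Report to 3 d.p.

P = $53.846

Social marginal cost = private MC − MEB = 40.083 + 1.740x.
Set SMC = demand: 40.083 + 1.740x = 88.326 - 4.359x → x* = 7.9100.
Consumer price on the demand curve at x*: 88.326 − 4.359×7.9100 = 53.8463.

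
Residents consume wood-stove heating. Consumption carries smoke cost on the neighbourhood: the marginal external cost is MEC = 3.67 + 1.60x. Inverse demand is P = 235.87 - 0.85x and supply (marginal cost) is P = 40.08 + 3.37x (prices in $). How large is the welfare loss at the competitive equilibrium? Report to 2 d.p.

Market equilibrium (private): 40.08 + 3.37x = 235.87 - 0.85x → x_m = 46.3957.
Social marginal benefit = demand − MEC = 232.20 - 2.45x.
Set SMB = MC: 232.20 - 2.45x = 40.08 + 3.37x → x* = 33.0103.
Between x* and x_m the wedge MC − SMB runs linearly from 0 to MEC(x_m), so the loss is a triangle.
DWL = ½ × 13.3854 × 77.9032 = 521.3827.

DWL = $521.38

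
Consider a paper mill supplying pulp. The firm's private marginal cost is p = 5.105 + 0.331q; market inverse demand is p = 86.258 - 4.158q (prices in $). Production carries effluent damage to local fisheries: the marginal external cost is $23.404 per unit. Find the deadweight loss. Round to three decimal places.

Market equilibrium (private): 5.105 + 0.331q = 86.258 - 4.158q → q_m = 18.0782.
Social marginal cost = private MC + MEC = 28.509 + 0.331q.
Set SMC = demand: 28.509 + 0.331q = 86.258 - 4.158q → q* = 12.8646.
The welfare-loss triangle has base |q_m − q*| and height MEC(q_m) (the vertical gap between SMC and demand is zero at q* and MEC at q_m).
DWL = ½ × 5.2136 × 23.4040 = 61.0095.

DWL = $61.010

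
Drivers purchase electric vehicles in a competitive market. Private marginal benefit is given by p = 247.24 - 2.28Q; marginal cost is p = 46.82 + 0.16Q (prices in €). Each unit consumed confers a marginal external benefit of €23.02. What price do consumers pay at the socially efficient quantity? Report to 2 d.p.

Social marginal benefit = demand + MEB = 270.26 - 2.28Q.
Set SMB = MC: 270.26 - 2.28Q = 46.82 + 0.16Q → Q* = 91.5738.
Consumer price on the demand curve at Q*: 247.24 − 2.28×91.5738 = 38.4517.

P = €38.45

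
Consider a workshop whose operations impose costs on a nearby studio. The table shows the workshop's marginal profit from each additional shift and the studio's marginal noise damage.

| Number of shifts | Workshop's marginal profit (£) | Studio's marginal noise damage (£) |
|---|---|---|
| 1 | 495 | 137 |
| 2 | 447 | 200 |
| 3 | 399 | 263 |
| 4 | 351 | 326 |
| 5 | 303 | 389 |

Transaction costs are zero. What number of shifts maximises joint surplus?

Bargaining reaches the level where marginal profit last exceeds marginal noise damage.
That holds through level 4 (351 ≥ 326) but not at 5 (303 < 389).

4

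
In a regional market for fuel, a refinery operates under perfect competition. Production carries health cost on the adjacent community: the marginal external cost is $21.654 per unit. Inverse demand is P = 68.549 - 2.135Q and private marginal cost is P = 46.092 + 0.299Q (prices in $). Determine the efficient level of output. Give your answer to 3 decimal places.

Q* = 0.330

Social marginal cost = private MC + MEC = 67.746 + 0.299Q.
Set SMC = demand: 67.746 + 0.299Q = 68.549 - 2.135Q → Q* = 0.3299.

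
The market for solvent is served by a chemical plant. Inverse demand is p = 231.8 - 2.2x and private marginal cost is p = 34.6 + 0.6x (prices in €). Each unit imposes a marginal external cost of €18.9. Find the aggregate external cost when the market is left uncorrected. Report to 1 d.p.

Market equilibrium (private): 34.6 + 0.6x = 231.8 - 2.2x → x_m = 70.4286.
Total external cost = MEC × x_m = 18.9 × 70.4286 = 1331.1005.

€1331.1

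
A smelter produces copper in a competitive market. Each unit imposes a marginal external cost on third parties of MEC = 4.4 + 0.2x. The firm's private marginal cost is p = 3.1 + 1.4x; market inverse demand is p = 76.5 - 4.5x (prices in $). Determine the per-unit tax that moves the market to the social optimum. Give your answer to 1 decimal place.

tax = $6.7 per unit

Social marginal cost = private MC + MEC = 7.5 + 1.6x.
Set SMC = demand: 7.5 + 1.6x = 76.5 - 4.5x → x* = 11.3115.
The Pigouvian tax equals MEC at x*: 4.4 + 0.2×11.3115 = 6.6623.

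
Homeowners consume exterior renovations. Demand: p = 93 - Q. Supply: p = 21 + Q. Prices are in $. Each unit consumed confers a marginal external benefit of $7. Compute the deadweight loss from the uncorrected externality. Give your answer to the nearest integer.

DWL = $12

Market equilibrium (private): 21 + Q = 93 - Q → Q_m = 36.0000.
Social marginal benefit = demand + MEB = 100 - Q.
Set SMB = MC: 100 - Q = 21 + Q → Q* = 39.5000.
Between Q* and Q_m the wedge SMB − MC runs linearly from 0 to MEB(Q_m), so the loss is a triangle.
DWL = ½ × 3.5000 × 7.0000 = 12.2500.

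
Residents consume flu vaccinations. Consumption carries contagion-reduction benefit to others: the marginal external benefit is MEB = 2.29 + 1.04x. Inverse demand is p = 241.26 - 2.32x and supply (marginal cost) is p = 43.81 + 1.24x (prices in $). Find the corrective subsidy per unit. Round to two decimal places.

Social marginal benefit = demand + MEB = 243.55 - 1.28x.
Set SMB = MC: 243.55 - 1.28x = 43.81 + 1.24x → x* = 79.2619.
The Pigouvian subsidy equals MEB at x*: 2.29 + 1.04×79.2619 = 84.7224.

subsidy = $84.72 per unit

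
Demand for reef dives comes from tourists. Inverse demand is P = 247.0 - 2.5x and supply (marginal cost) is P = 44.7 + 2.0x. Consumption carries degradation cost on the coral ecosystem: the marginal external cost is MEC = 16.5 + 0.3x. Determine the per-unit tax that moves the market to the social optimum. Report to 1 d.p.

Social marginal benefit = demand − MEC = 230.5 - 2.8x.
Set SMB = MC: 230.5 - 2.8x = 44.7 + 2.0x → x* = 38.7083.
The Pigouvian tax equals MEC at x*: 16.5 + 0.3×38.7083 = 28.1125.

tax = 28.1 per unit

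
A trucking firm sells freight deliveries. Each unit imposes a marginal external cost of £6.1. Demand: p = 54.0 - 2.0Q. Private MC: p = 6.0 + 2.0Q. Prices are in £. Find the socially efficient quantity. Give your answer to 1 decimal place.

Q* = 10.5

Social marginal cost = private MC + MEC = 12.1 + 2.0Q.
Set SMC = demand: 12.1 + 2.0Q = 54.0 - 2.0Q → Q* = 10.4750.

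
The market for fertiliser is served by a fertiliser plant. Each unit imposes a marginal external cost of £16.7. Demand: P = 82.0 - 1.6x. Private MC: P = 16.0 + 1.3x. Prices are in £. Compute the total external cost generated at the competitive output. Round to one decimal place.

£380.1

Market equilibrium (private): 16.0 + 1.3x = 82.0 - 1.6x → x_m = 22.7586.
Total external cost = MEC × x_m = 16.7 × 22.7586 = 380.0686.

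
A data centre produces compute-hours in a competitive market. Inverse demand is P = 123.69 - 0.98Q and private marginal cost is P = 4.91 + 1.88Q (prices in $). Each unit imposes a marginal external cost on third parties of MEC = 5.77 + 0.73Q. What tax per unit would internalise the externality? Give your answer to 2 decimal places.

tax = $28.75 per unit

Social marginal cost = private MC + MEC = 10.68 + 2.61Q.
Set SMC = demand: 10.68 + 2.61Q = 123.69 - 0.98Q → Q* = 31.4791.
The Pigouvian tax equals MEC at Q*: 5.77 + 0.73×31.4791 = 28.7497.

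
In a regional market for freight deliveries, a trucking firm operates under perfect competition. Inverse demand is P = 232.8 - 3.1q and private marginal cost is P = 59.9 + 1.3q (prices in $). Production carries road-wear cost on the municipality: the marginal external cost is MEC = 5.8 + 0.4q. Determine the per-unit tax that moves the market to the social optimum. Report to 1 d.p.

tax = $19.7 per unit

Social marginal cost = private MC + MEC = 65.7 + 1.7q.
Set SMC = demand: 65.7 + 1.7q = 232.8 - 3.1q → q* = 34.8125.
The Pigouvian tax equals MEC at q*: 5.8 + 0.4×34.8125 = 19.7250.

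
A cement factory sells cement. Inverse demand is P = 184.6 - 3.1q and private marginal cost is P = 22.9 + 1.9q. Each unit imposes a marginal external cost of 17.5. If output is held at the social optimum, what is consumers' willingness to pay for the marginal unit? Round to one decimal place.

Social marginal cost = private MC + MEC = 40.4 + 1.9q.
Set SMC = demand: 40.4 + 1.9q = 184.6 - 3.1q → q* = 28.8400.
Consumer price on the demand curve at q*: 184.6 − 3.1×28.8400 = 95.1960.

P = 95.2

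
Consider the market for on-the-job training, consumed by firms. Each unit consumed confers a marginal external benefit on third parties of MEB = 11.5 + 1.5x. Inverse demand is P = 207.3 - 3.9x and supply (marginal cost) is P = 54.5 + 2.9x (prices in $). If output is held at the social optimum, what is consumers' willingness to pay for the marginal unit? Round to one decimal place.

Social marginal benefit = demand + MEB = 218.8 - 2.4x.
Set SMB = MC: 218.8 - 2.4x = 54.5 + 2.9x → x* = 31.0000.
Consumer price on the demand curve at x*: 207.3 − 3.9×31.0000 = 86.4000.

P = $86.4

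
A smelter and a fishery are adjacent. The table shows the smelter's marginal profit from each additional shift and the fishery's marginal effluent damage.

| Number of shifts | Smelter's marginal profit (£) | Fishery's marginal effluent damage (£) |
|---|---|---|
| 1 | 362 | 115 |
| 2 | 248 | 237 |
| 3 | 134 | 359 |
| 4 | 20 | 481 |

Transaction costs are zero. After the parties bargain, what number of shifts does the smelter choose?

2

Bargaining reaches the level where marginal profit last exceeds marginal effluent damage.
That holds through level 2 (248 ≥ 237) but not at 3 (134 < 359).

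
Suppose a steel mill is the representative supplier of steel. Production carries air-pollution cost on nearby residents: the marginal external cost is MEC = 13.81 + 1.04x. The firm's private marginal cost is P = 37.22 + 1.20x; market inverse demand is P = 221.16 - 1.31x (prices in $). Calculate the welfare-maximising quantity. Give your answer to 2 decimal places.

Social marginal cost = private MC + MEC = 51.03 + 2.24x.
Set SMC = demand: 51.03 + 2.24x = 221.16 - 1.31x → x* = 47.9239.

x* = 47.92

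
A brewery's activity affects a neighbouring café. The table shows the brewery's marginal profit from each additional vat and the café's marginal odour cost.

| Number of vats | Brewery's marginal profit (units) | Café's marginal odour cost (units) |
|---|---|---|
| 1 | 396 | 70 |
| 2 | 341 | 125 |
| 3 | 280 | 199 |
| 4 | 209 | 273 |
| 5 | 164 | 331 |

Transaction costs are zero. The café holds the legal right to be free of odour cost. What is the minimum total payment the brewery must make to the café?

394

Efficient level: marginal profit ≥ marginal odour cost through level 3, so k* = 3.
With the café holding the right, the brewery must at least compensate total damage at k*: 70 + 125 + 199 = 394.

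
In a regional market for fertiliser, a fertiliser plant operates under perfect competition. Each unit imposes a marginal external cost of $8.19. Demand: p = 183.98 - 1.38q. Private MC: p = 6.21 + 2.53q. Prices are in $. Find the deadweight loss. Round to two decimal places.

DWL = $8.58

Market equilibrium (private): 6.21 + 2.53q = 183.98 - 1.38q → q_m = 45.4655.
Social marginal cost = private MC + MEC = 14.40 + 2.53q.
Set SMC = demand: 14.40 + 2.53q = 183.98 - 1.38q → q* = 43.3708.
The welfare-loss triangle has base |q_m − q*| and height MEC(q_m) (the vertical gap between SMC and demand is zero at q* and MEC at q_m).
DWL = ½ × 2.0947 × 8.1900 = 8.5778.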